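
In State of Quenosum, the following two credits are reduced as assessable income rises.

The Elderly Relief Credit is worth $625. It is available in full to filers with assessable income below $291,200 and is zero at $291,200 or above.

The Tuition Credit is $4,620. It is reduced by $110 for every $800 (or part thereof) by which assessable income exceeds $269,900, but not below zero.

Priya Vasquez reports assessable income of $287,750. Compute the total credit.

Elderly Relief Credit: $287,750 is below the $291,200 cutoff, so the full $625 applies.
Tuition Credit: income exceeds $269,900 by $17,850, which is 23 full-or-partial $800 increments; reduction = 23 × $110 = $2,530, leaving $2,090.
Total: $625 + $2,090 = $2,715.

$2,715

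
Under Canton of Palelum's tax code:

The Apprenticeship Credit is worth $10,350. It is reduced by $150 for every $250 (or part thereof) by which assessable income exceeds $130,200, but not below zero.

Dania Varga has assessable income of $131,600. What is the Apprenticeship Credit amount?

Apprenticeship Credit: income exceeds $130,200 by $1,400, which is 6 full-or-partial $250 increments; reduction = 6 × $150 = $900, leaving $9,450.

$9,450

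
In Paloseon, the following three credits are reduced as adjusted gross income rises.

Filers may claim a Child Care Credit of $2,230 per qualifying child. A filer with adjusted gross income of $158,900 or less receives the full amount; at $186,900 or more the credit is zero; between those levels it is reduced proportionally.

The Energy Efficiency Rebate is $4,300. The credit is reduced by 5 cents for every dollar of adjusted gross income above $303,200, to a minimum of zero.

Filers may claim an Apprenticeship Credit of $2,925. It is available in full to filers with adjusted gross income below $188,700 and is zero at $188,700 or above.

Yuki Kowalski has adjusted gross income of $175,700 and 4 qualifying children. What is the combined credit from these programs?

Child Care Credit: base = 4 × $2,230 = $8,920. $175,700 is $16,800 into a $28,000 phase-out range, leaving 11,200/28,000 of the credit: $8,920 × 11,200/28,000 = $3,568.
Energy Efficiency Rebate: $175,700 is at or below the $303,200 threshold, so the full $4,300 applies.
Apprenticeship Credit: $175,700 is below the $188,700 cutoff, so the full $2,925 applies.
Total: $3,568 + $4,300 + $2,925 = $10,793.

$10,793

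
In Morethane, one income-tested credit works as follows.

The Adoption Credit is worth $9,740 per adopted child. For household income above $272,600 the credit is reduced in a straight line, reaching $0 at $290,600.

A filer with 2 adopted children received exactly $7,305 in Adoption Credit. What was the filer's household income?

$283,850

Full credit = 2 × $9,740 = $19,480.
$7,305 is 7,305/19,480 of the full $19,480, so 12,175/19,480 of the $18,000 range has been used: income = $272,600 + $18,000 × 12,175/19,480 = $283,850.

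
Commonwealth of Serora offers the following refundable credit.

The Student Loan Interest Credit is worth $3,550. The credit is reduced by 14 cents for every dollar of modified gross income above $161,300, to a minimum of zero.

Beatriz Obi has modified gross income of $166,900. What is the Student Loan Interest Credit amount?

$2,766

Student Loan Interest Credit: 14% of the $5,600 excess over $161,300 is $784; credit = $3,550 − $784 = $2,766.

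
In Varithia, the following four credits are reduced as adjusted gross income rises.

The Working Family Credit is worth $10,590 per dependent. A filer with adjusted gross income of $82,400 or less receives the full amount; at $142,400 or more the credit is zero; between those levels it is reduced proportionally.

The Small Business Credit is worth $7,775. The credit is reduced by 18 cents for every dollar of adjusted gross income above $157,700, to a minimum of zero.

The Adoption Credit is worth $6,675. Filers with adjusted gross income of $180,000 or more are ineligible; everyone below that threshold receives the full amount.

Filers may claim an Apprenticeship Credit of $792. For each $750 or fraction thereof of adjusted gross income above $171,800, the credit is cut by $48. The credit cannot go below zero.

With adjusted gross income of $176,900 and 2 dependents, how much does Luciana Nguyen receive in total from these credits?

Working Family Credit: base = 2 × $10,590 = $21,180. $176,900 is at or above $142,400, so the credit is $0.
Small Business Credit: 18% of the $19,200 excess over $157,700 is $3,456; credit = $7,775 − $3,456 = $4,319.
Adoption Credit: $176,900 is below the $180,000 cutoff, so the full $6,675 applies.
Apprenticeship Credit: income exceeds $171,800 by $5,100, which is 7 full-or-partial $750 increments; reduction = 7 × $48 = $336, leaving $456.
Total: $0 + $4,319 + $6,675 + $456 = $11,450.

$11,450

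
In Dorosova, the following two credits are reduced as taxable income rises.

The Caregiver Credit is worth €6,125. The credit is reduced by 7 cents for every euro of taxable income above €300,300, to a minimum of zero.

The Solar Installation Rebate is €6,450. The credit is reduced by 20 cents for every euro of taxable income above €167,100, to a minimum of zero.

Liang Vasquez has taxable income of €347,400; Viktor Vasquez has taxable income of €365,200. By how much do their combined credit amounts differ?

€1,246

Liang (€347,400): Caregiver Credit: 7% of the €47,100 excess over €300,300 is €3,297; credit = €6,125 − €3,297 = €2,828. Solar Installation Rebate: 20% of the €180,300 excess over €167,100 is €36,060 ≥ base, so the credit is €0. total €2,828 + €0 = €2,828
Viktor (€365,200): Caregiver Credit: 7% of the €64,900 excess over €300,300 is €4,543; credit = €6,125 − €4,543 = €1,582. Solar Installation Rebate: 20% of the €198,100 excess over €167,100 is €39,620 ≥ base, so the credit is €0. total €1,582 + €0 = €1,582
Difference: |€2,828 − €1,582| = €1,246.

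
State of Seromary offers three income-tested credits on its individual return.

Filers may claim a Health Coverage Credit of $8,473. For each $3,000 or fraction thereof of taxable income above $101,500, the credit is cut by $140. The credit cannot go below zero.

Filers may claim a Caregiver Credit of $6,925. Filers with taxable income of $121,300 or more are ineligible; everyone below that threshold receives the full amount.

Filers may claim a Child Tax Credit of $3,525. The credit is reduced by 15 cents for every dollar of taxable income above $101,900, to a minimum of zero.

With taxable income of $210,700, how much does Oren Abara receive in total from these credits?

Health Coverage Credit: income exceeds $101,500 by $109,200, which is 37 full-or-partial $3,000 increments; reduction = 37 × $140 = $5,180, leaving $3,293.
Caregiver Credit: $210,700 meets or exceeds the $121,300 cutoff, so the credit is $0.
Child Tax Credit: 15% of the $108,800 excess over $101,900 is $16,320 ≥ base, so the credit is $0.
Total: $3,293 + $0 + $0 = $3,293.

$3,293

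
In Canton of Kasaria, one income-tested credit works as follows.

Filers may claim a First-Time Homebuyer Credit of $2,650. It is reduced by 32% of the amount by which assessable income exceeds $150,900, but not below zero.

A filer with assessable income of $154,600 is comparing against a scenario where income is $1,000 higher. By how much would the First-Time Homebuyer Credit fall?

At $154,600 — 32% of the $3,700 excess over $150,900 is $1,184; credit = $2,650 − $1,184 = $1,466.
At $155,600 — 32% of the $4,700 excess over $150,900 is $1,504; credit = $2,650 − $1,504 = $1,146.
Lost: $1,466 − $1,146 = $320.

$320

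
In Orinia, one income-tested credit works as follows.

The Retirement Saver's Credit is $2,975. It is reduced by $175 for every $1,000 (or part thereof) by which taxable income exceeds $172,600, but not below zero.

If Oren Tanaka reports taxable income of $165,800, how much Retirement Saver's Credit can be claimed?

$2,975

Retirement Saver's Credit: $165,800 is at or below the $172,600 threshold, so the full $2,975 applies.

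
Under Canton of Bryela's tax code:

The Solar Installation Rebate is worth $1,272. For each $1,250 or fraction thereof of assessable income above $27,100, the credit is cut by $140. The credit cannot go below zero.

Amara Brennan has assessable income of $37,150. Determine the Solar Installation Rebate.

Solar Installation Rebate: income exceeds $27,100 by $10,050, which is 9 full-or-partial $1,250 increments; reduction = 9 × $140 = $1,260, leaving $12.

$12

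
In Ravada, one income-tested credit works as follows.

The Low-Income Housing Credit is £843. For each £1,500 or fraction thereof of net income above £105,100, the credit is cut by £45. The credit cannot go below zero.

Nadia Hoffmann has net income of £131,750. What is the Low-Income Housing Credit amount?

£33

Low-Income Housing Credit: income exceeds £105,100 by £26,650, which is 18 full-or-partial £1,500 increments; reduction = 18 × £45 = £810, leaving £33.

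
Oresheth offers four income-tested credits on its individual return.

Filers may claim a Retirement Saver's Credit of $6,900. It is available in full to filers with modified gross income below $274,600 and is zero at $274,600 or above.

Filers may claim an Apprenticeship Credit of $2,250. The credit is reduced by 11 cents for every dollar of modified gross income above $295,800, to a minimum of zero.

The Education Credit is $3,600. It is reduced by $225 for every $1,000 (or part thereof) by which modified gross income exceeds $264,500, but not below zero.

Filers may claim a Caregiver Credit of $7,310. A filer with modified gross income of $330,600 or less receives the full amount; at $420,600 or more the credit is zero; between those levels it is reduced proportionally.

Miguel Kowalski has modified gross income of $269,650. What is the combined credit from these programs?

$18,710

Retirement Saver's Credit: $269,650 is below the $274,600 cutoff, so the full $6,900 applies.
Apprenticeship Credit: $269,650 is at or below the $295,800 threshold, so the full $2,250 applies.
Education Credit: income exceeds $264,500 by $5,150, which is 6 full-or-partial $1,000 increments; reduction = 6 × $225 = $1,350, leaving $2,250.
Caregiver Credit: $269,650 is at or below the $330,600 threshold, so the full $7,310 applies.
Total: $6,900 + $2,250 + $2,250 + $7,310 = $18,710.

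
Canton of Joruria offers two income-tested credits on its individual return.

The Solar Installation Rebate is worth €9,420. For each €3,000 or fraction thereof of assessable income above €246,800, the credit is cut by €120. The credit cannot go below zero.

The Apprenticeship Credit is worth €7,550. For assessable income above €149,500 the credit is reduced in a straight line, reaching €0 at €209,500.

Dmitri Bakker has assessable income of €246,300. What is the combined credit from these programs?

€9,420

Solar Installation Rebate: €246,300 is at or below the €246,800 threshold, so the full €9,420 applies.
Apprenticeship Credit: €246,300 is at or above €209,500, so the credit is €0.
Total: €9,420 + €0 = €9,420.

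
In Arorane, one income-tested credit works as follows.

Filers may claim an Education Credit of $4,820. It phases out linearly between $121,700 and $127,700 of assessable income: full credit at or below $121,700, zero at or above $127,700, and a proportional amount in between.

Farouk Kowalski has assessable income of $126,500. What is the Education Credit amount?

$964

Education Credit: $126,500 is $4,800 into a $6,000 phase-out range, leaving 1,200/6,000 of the credit: $4,820 × 1,200/6,000 = $964.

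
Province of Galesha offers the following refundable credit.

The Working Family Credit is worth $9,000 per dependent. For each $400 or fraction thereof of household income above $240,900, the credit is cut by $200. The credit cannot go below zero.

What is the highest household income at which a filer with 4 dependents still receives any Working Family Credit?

Full credit = 4 × $9,000 = $36,000.
After 179 increments the reduction is 179 × $200 = $35,800, leaving $200; one more increment wipes it out. Increment 179 ends at excess 179 × $400 = $71,600, so the highest qualifying income is $240,900 + $71,600 = $312,500.

$312,500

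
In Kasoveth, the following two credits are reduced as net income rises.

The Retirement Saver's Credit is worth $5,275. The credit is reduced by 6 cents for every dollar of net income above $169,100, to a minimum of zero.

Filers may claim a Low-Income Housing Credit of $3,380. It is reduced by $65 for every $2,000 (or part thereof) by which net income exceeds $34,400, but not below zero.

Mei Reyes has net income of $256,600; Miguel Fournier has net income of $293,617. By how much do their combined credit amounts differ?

Mei ($256,600): Retirement Saver's Credit: 6% of the $87,500 excess over $169,100 is $5,250; credit = $5,275 − $5,250 = $25. Low-Income Housing Credit: income exceeds $34,400 by $222,200 → 112 increments × $65 = $7,280 ≥ base, so the credit is $0. total $25 + $0 = $25
Miguel ($293,617): Retirement Saver's Credit: 6% of the $124,517 excess over $169,100 is $7,471.02 ≥ base, so the credit is $0. Low-Income Housing Credit: income exceeds $34,400 by $259,217 → 130 increments × $65 = $8,450 ≥ base, so the credit is $0. total $0 + $0 = $0
Difference: |$25 − $0| = $25.

$25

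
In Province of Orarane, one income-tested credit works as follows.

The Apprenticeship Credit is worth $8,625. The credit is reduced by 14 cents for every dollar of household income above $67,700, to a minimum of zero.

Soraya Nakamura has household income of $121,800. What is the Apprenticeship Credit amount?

$1,051

Apprenticeship Credit: 14% of the $54,100 excess over $67,700 is $7,574; credit = $8,625 − $7,574 = $1,051.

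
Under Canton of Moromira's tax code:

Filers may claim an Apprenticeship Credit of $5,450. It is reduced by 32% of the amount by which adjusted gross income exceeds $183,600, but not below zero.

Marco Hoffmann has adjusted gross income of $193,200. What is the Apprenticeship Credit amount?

$2,378

Apprenticeship Credit: 32% of the $9,600 excess over $183,600 is $3,072; credit = $5,450 − $3,072 = $2,378.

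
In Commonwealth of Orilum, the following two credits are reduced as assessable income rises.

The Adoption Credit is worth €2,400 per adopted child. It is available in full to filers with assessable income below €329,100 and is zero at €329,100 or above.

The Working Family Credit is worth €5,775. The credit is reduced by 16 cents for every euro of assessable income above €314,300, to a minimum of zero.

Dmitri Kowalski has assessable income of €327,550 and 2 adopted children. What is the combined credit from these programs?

€8,455

Adoption Credit: base = 2 × €2,400 = €4,800. €327,550 is below the €329,100 cutoff, so the full €4,800 applies.
Working Family Credit: 16% of the €13,250 excess over €314,300 is €2,120; credit = €5,775 − €2,120 = €3,655.
Total: €4,800 + €3,655 = €8,455.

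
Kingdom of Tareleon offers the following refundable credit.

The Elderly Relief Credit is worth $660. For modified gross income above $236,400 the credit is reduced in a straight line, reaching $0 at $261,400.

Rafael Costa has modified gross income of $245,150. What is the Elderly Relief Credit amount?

$429

Elderly Relief Credit: $245,150 is $8,750 into a $25,000 phase-out range, leaving 16,250/25,000 of the credit: $660 × 16,250/25,000 = $429.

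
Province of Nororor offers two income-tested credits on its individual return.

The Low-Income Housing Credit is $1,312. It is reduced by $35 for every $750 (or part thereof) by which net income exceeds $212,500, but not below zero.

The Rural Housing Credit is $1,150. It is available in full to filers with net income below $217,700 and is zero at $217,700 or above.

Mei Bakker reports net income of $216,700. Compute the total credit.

Low-Income Housing Credit: income exceeds $212,500 by $4,200, which is 6 full-or-partial $750 increments; reduction = 6 × $35 = $210, leaving $1,102.
Rural Housing Credit: $216,700 is below the $217,700 cutoff, so the full $1,150 applies.
Total: $1,102 + $1,150 = $2,252.

$2,252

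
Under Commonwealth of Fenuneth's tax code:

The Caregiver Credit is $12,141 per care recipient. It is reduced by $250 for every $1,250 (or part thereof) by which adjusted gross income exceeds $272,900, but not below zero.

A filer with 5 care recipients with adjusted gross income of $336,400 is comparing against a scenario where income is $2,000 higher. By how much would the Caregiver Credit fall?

At $336,400 — base = 5 × $12,141 = $60,705. income exceeds $272,900 by $63,500, which is 51 full-or-partial $1,250 increments; reduction = 51 × $250 = $12,750, leaving $47,955.
At $338,400 — base = 5 × $12,141 = $60,705. income exceeds $272,900 by $65,500, which is 53 full-or-partial $1,250 increments; reduction = 53 × $250 = $13,250, leaving $47,455.
Lost: $47,955 − $47,455 = $500.

$500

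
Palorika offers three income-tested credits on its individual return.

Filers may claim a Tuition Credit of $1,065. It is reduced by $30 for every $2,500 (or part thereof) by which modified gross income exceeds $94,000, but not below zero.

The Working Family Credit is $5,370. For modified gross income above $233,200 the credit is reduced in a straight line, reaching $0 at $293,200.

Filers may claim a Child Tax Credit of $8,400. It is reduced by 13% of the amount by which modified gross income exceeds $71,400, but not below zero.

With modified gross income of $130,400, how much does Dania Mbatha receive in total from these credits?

$6,715

Tuition Credit: income exceeds $94,000 by $36,400, which is 15 full-or-partial $2,500 increments; reduction = 15 × $30 = $450, leaving $615.
Working Family Credit: $130,400 is at or below the $233,200 threshold, so the full $5,370 applies.
Child Tax Credit: 13% of the $59,000 excess over $71,400 is $7,670; credit = $8,400 − $7,670 = $730.
Total: $615 + $5,370 + $730 = $6,715.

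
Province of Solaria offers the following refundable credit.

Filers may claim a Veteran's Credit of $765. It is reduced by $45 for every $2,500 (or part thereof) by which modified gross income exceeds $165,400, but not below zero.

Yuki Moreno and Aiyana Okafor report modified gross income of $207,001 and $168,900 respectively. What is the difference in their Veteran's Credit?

$675

Yuki ($207,001): Veteran's Credit: income exceeds $165,400 by $41,601 → 17 increments × $45 = $765 ≥ base, so the credit is $0.
Aiyana ($168,900): Veteran's Credit: income exceeds $165,400 by $3,500, which is 2 full-or-partial $2,500 increments; reduction = 2 × $45 = $90, leaving $675.
Difference: |$0 − $675| = $675.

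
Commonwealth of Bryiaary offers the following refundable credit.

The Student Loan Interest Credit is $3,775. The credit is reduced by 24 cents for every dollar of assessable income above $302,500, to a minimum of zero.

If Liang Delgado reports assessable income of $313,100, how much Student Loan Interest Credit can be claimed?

Student Loan Interest Credit: 24% of the $10,600 excess over $302,500 is $2,544; credit = $3,775 − $2,544 = $1,231.

$1,231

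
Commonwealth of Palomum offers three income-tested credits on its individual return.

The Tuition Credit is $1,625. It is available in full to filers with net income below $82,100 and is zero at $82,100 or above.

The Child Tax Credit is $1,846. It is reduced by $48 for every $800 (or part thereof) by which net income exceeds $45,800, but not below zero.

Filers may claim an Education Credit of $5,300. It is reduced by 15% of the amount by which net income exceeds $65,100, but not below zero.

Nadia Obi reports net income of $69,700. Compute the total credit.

$6,641

Tuition Credit: $69,700 is below the $82,100 cutoff, so the full $1,625 applies.
Child Tax Credit: income exceeds $45,800 by $23,900, which is 30 full-or-partial $800 increments; reduction = 30 × $48 = $1,440, leaving $406.
Education Credit: 15% of the $4,600 excess over $65,100 is $690; credit = $5,300 − $690 = $4,610.
Total: $1,625 + $406 + $4,610 = $6,641.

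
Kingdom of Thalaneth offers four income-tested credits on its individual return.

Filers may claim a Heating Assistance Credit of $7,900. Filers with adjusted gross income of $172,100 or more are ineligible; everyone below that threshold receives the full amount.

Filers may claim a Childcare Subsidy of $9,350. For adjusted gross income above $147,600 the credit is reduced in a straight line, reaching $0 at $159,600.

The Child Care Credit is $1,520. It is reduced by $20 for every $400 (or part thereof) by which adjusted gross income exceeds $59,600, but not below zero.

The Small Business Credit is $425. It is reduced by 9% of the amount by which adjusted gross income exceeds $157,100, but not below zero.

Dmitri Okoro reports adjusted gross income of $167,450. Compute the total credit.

Heating Assistance Credit: $167,450 is below the $172,100 cutoff, so the full $7,900 applies.
Childcare Subsidy: $167,450 is at or above $159,600, so the credit is $0.
Child Care Credit: income exceeds $59,600 by $107,850 → 270 increments × $20 = $5,400 ≥ base, so the credit is $0.
Small Business Credit: 9% of the $10,350 excess over $157,100 is $931.50 ≥ base, so the credit is $0.
Total: $7,900 + $0 + $0 + $0 = $7,900.

$7,900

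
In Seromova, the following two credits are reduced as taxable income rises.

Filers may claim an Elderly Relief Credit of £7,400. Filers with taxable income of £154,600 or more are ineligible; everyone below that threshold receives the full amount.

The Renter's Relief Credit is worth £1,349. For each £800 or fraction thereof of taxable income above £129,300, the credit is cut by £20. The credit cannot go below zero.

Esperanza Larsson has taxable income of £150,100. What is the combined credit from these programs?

£8,229

Elderly Relief Credit: £150,100 is below the £154,600 cutoff, so the full £7,400 applies.
Renter's Relief Credit: income exceeds £129,300 by £20,800, which is 26 full-or-partial £800 increments; reduction = 26 × £20 = £520, leaving £829.
Total: £7,400 + £829 = £8,229.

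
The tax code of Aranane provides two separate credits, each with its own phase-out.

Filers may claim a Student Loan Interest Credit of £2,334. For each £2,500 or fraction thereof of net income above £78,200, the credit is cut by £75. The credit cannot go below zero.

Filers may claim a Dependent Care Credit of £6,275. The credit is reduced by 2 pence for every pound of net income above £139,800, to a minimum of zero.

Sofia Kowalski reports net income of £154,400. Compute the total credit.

£5,992

Student Loan Interest Credit: income exceeds £78,200 by £76,200, which is 31 full-or-partial £2,500 increments; reduction = 31 × £75 = £2,325, leaving £9.
Dependent Care Credit: 2% of the £14,600 excess over £139,800 is £292; credit = £6,275 − £292 = £5,983.
Total: £9 + £5,983 = £5,992.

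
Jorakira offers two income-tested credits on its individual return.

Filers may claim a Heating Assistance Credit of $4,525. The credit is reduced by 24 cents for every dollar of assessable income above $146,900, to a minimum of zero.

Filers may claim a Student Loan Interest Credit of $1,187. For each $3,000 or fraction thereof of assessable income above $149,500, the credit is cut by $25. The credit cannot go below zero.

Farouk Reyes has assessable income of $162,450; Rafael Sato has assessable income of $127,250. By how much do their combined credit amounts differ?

$3,857

Farouk ($162,450): Heating Assistance Credit: 24% of the $15,550 excess over $146,900 is $3,732; credit = $4,525 − $3,732 = $793. Student Loan Interest Credit: income exceeds $149,500 by $12,950, which is 5 full-or-partial $3,000 increments; reduction = 5 × $25 = $125, leaving $1,062. total $793 + $1,062 = $1,855
Rafael ($127,250): Heating Assistance Credit: $127,250 is at or below the $146,900 threshold, so the full $4,525 applies. Student Loan Interest Credit: $127,250 is at or below the $149,500 threshold, so the full $1,187 applies. total $4,525 + $1,187 = $5,712
Difference: |$1,855 − $5,712| = $3,857.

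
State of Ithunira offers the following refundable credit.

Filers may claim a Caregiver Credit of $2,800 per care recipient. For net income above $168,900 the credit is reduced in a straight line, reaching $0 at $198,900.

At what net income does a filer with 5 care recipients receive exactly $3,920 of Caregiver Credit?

Full credit = 5 × $2,800 = $14,000.
$3,920 is 3,920/14,000 of the full $14,000, so 10,080/14,000 of the $30,000 range has been used: income = $168,900 + $30,000 × 10,080/14,000 = $190,500.

$190,500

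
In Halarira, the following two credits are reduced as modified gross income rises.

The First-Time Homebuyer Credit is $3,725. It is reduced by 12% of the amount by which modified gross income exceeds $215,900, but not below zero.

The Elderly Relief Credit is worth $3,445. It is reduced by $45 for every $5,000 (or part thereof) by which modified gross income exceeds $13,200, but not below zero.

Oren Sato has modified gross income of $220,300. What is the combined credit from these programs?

First-Time Homebuyer Credit: 12% of the $4,400 excess over $215,900 is $528; credit = $3,725 − $528 = $3,197.
Elderly Relief Credit: income exceeds $13,200 by $207,100, which is 42 full-or-partial $5,000 increments; reduction = 42 × $45 = $1,890, leaving $1,555.
Total: $3,197 + $1,555 = $4,752.

$4,752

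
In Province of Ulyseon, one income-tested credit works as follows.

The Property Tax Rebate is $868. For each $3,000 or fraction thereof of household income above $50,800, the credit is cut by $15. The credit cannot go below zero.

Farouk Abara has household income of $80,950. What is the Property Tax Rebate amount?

$703

Property Tax Rebate: income exceeds $50,800 by $30,150, which is 11 full-or-partial $3,000 increments; reduction = 11 × $15 = $165, leaving $703.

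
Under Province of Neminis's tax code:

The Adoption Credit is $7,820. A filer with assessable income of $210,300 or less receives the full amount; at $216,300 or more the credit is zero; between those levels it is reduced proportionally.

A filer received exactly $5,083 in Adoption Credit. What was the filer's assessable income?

$5,083 is 5,083/7,820 of the full $7,820, so 2,737/7,820 of the $6,000 range has been used: income = $210,300 + $6,000 × 2,737/7,820 = $212,400.

$212,400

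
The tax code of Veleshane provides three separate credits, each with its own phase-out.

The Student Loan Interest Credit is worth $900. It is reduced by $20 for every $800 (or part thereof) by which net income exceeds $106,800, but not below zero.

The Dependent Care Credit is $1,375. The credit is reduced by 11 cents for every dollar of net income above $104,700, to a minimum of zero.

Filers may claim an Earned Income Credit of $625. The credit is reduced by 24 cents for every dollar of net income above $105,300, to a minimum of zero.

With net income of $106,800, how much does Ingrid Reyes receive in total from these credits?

$2,309

Student Loan Interest Credit: $106,800 is at or below the $106,800 threshold, so the full $900 applies.
Dependent Care Credit: 11% of the $2,100 excess over $104,700 is $231; credit = $1,375 − $231 = $1,144.
Earned Income Credit: 24% of the $1,500 excess over $105,300 is $360; credit = $625 − $360 = $265.
Total: $900 + $1,144 + $265 = $2,309.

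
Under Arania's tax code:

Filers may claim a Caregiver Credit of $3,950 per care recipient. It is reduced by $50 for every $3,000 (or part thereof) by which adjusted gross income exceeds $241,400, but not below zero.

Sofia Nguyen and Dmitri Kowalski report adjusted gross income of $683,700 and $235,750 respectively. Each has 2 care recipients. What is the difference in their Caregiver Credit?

Sofia ($683,700): Caregiver Credit: base = 2 × $3,950 = $7,900. income exceeds $241,400 by $442,300, which is 148 full-or-partial $3,000 increments; reduction = 148 × $50 = $7,400, leaving $500.
Dmitri ($235,750): Caregiver Credit: base = 2 × $3,950 = $7,900. $235,750 is at or below the $241,400 threshold, so the full $7,900 applies.
Difference: |$500 − $7,900| = $7,400.

$7,400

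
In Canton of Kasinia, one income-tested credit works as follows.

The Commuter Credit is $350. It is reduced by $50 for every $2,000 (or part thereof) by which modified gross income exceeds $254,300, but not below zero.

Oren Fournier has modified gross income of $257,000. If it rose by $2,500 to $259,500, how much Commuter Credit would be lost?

$50

At $257,000 — income exceeds $254,300 by $2,700, which is 2 full-or-partial $2,000 increments; reduction = 2 × $50 = $100, leaving $250.
At $259,500 — income exceeds $254,300 by $5,200, which is 3 full-or-partial $2,000 increments; reduction = 3 × $50 = $150, leaving $200.
Lost: $250 − $200 = $50.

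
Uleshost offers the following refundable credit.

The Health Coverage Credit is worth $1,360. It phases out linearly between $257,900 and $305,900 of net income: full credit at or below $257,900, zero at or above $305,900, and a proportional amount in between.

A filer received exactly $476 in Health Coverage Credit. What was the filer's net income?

$289,100

$476 is 476/1,360 of the full $1,360, so 884/1,360 of the $48,000 range has been used: income = $257,900 + $48,000 × 884/1,360 = $289,100.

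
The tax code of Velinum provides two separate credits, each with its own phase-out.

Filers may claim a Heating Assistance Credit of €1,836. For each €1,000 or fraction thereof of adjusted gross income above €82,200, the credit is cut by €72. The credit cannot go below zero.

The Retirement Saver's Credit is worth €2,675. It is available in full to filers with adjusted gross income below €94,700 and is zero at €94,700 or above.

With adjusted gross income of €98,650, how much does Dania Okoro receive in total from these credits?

€612

Heating Assistance Credit: income exceeds €82,200 by €16,450, which is 17 full-or-partial €1,000 increments; reduction = 17 × €72 = €1,224, leaving €612.
Retirement Saver's Credit: €98,650 meets or exceeds the €94,700 cutoff, so the credit is €0.
Total: €612 + €0 = €612.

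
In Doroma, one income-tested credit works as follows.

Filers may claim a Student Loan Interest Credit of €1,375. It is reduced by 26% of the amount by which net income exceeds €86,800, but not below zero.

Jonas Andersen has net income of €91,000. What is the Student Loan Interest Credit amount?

€283

Student Loan Interest Credit: 26% of the €4,200 excess over €86,800 is €1,092; credit = €1,375 − €1,092 = €283.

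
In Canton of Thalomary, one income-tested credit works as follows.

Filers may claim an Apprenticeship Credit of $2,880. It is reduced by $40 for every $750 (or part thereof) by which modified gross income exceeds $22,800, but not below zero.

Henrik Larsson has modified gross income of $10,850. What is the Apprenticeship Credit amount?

$2,880

Apprenticeship Credit: $10,850 is at or below the $22,800 threshold, so the full $2,880 applies.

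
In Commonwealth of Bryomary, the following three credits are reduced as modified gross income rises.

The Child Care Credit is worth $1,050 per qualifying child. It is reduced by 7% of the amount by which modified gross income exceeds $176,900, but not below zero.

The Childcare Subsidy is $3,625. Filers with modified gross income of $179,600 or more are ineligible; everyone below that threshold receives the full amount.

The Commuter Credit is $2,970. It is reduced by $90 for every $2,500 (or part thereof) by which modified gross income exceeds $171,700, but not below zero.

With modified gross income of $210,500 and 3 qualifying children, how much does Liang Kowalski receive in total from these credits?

$2,328

Child Care Credit: base = 3 × $1,050 = $3,150. 7% of the $33,600 excess over $176,900 is $2,352; credit = $3,150 − $2,352 = $798.
Childcare Subsidy: $210,500 meets or exceeds the $179,600 cutoff, so the credit is $0.
Commuter Credit: income exceeds $171,700 by $38,800, which is 16 full-or-partial $2,500 increments; reduction = 16 × $90 = $1,440, leaving $1,530.
Total: $798 + $0 + $1,530 = $2,328.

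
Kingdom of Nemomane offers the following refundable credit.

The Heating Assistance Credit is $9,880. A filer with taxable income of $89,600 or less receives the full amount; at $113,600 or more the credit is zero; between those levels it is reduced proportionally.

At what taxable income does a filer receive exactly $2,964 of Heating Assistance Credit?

$2,964 is 2,964/9,880 of the full $9,880, so 6,916/9,880 of the $24,000 range has been used: income = $89,600 + $24,000 × 6,916/9,880 = $106,400.

$106,400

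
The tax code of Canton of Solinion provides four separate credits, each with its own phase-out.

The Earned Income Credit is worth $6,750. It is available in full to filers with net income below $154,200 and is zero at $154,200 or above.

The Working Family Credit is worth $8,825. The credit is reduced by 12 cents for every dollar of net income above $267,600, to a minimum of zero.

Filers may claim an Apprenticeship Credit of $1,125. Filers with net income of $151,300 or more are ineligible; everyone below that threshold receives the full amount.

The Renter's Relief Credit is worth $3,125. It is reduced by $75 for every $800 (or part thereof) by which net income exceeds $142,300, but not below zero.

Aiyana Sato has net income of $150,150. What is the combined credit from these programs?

$19,075

Earned Income Credit: $150,150 is below the $154,200 cutoff, so the full $6,750 applies.
Working Family Credit: $150,150 is at or below the $267,600 threshold, so the full $8,825 applies.
Apprenticeship Credit: $150,150 is below the $151,300 cutoff, so the full $1,125 applies.
Renter's Relief Credit: income exceeds $142,300 by $7,850, which is 10 full-or-partial $800 increments; reduction = 10 × $75 = $750, leaving $2,375.
Total: $6,750 + $8,825 + $1,125 + $2,375 = $19,075.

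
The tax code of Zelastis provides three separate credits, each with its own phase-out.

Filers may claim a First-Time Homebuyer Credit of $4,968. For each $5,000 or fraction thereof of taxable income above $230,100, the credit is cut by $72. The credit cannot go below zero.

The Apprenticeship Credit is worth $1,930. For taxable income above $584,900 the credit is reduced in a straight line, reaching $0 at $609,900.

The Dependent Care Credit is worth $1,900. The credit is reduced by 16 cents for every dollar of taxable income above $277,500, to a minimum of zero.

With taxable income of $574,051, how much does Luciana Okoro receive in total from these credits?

First-Time Homebuyer Credit: income exceeds $230,100 by $343,951 → 69 increments × $72 = $4,968 ≥ base, so the credit is $0.
Apprenticeship Credit: $574,051 is at or below the $584,900 threshold, so the full $1,930 applies.
Dependent Care Credit: 16% of the $296,551 excess over $277,500 is $47,448.16 ≥ base, so the credit is $0.
Total: $0 + $1,930 + $0 = $1,930.

$1,930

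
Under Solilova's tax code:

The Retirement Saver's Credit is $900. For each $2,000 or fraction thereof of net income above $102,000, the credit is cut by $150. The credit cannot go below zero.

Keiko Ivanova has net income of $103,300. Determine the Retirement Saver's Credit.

$750

Retirement Saver's Credit: income exceeds $102,000 by $1,300, which is 1 full-or-partial $2,000 increment; reduction = 1 × $150 = $150, leaving $750.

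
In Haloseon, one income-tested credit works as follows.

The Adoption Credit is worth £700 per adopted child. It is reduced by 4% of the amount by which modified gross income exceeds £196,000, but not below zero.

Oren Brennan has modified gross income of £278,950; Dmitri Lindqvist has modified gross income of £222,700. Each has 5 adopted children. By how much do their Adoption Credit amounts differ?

Oren (£278,950): Adoption Credit: base = 5 × £700 = £3,500. 4% of the £82,950 excess over £196,000 is £3,318; credit = £3,500 − £3,318 = £182.
Dmitri (£222,700): Adoption Credit: base = 5 × £700 = £3,500. 4% of the £26,700 excess over £196,000 is £1,068; credit = £3,500 − £1,068 = £2,432.
Difference: |£182 − £2,432| = £2,250.

£2,250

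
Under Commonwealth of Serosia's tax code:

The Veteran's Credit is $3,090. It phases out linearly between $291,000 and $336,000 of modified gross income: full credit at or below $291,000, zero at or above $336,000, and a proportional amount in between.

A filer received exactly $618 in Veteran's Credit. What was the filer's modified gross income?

$618 is 618/3,090 of the full $3,090, so 2,472/3,090 of the $45,000 range has been used: income = $291,000 + $45,000 × 2,472/3,090 = $327,000.

$327,000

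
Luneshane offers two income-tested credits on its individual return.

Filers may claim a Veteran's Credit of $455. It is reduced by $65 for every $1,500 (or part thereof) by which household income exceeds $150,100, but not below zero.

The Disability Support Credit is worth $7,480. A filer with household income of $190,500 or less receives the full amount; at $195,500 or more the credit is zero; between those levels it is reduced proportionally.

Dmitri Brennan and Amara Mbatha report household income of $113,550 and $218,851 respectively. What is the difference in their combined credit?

Dmitri ($113,550): Veteran's Credit: $113,550 is at or below the $150,100 threshold, so the full $455 applies. Disability Support Credit: $113,550 is at or below the $190,500 threshold, so the full $7,480 applies. total $455 + $7,480 = $7,935
Amara ($218,851): Veteran's Credit: income exceeds $150,100 by $68,751 → 46 increments × $65 = $2,990 ≥ base, so the credit is $0. Disability Support Credit: $218,851 is at or above $195,500, so the credit is $0. total $0 + $0 = $0
Difference: |$7,935 − $0| = $7,935.

$7,935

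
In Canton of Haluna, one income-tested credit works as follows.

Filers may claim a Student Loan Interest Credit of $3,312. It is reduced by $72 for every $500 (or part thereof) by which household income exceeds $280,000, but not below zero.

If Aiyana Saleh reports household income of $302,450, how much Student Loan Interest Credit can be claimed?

$72

Student Loan Interest Credit: income exceeds $280,000 by $22,450, which is 45 full-or-partial $500 increments; reduction = 45 × $72 = $3,240, leaving $72.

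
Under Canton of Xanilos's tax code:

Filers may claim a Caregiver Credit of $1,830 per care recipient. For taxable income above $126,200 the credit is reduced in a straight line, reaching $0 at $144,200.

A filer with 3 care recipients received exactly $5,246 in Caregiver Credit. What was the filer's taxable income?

Full credit = 3 × $1,830 = $5,490.
$5,246 is 5,246/5,490 of the full $5,490, so 244/5,490 of the $18,000 range has been used: income = $126,200 + $18,000 × 244/5,490 = $127,000.

$127,000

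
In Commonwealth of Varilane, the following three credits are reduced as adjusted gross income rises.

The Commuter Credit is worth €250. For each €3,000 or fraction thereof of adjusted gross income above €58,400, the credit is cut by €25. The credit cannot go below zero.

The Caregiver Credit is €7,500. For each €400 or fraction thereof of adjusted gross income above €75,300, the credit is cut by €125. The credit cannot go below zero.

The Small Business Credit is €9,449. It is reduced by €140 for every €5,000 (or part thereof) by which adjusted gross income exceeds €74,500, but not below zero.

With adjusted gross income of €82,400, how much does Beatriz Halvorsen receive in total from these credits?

Commuter Credit: income exceeds €58,400 by €24,000, which is 8 full-or-partial €3,000 increments; reduction = 8 × €25 = €200, leaving €50.
Caregiver Credit: income exceeds €75,300 by €7,100, which is 18 full-or-partial €400 increments; reduction = 18 × €125 = €2,250, leaving €5,250.
Small Business Credit: income exceeds €74,500 by €7,900, which is 2 full-or-partial €5,000 increments; reduction = 2 × €140 = €280, leaving €9,169.
Total: €50 + €5,250 + €9,169 = €14,469.

€14,469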